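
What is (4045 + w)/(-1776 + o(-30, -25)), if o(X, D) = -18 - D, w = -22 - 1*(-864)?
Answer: -4887/1769 ≈ -2.7626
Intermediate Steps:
w = 842 (w = -22 + 864 = 842)
(4045 + w)/(-1776 + o(-30, -25)) = (4045 + 842)/(-1776 + (-18 - 1*(-25))) = 4887/(-1776 + (-18 + 25)) = 4887/(-1776 + 7) = 4887/(-1769) = 4887*(-1/1769) = -4887/1769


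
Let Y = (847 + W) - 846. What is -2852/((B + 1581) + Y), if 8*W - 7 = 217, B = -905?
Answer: -2852/705 ≈ -4.0454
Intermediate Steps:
W = 28 (W = 7/8 + (1/8)*217 = 7/8 + 217/8 = 28)
Y = 29 (Y = (847 + 28) - 846 = 875 - 846 = 29)
-2852/((B + 1581) + Y) = -2852/((-905 + 1581) + 29) = -2852/(676 + 29) = -2852/705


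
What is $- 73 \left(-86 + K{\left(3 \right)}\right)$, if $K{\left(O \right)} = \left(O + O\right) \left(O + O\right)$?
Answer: $3650$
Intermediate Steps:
$K{\left(O \right)} = 4 O^{2}$ ($K{\left(O \right)} = 2 O 2 O = 4 O^{2}$)
$- 73 \left(-86 + K{\left(3 \right)}\right) = - 73 \left(-86 + 4 \cdot 3^{2}\right) = - 73 \left(-86 + 4 \cdot 9\right) = - 73 \left(-86 + 36\right) = \left(-73\right) \left(-50\right) = 3650$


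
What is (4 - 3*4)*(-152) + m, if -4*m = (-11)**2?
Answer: 4743/4 ≈ 1185.8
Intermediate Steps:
m = -121/4 (m = -1/4*(-11)**2 = -1/4*121 = -121/4 ≈ -30.250)
(4 - 3*4)*(-152) + m = (4 - 3*4)*(-152) - 121/4 = (4 - 12)*(-152) - 121/4 = -8*(-152) - 121/4 = 1216 - 121/4 = 4743/4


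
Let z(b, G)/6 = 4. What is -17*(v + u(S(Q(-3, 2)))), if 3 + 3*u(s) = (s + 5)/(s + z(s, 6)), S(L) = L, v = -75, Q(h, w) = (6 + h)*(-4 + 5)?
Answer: 104516/81 ≈ 1290.3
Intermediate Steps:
Q(h, w) = 6 + h (Q(h, w) = (6 + h)*1 = 6 + h)
z(b, G) = 24 (z(b, G) = 6*4 = 24)
u(s) = -1 + (5 + s)/(3*(24 + s)) (u(s) = -1 + ((s + 5)/(s + 24))/3 = -1 + ((5 + s)/(24 + s))/3 = -1 + (5 + s)/(3*(24 + s)))
-17*(v + u(S(Q(-3, 2)))) = -17*(-75 + (-67 - 2*(6 - 3))/(3*(24 + (6 - 3)))) = -17*(-75 + (-67 - 2*3)/(3*(24 + 3))) = -17*(-75 + (⅓)*(-67 - 6)/27) = -17*(-75 + (⅓)*(1/27)*(-73)) = -17*(-75 - 73/81) = -17*(-6148/81) = 104516/81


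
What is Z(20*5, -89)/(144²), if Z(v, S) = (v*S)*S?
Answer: 198025/5184 ≈ 38.199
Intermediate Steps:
Z(v, S) = v*S² (Z(v, S) = (S*v)*S = v*S²)
Z(20*5, -89)/(144²) = ((20*5)*(-89)²)/(144²) = (100*7921)/20736 = 792100*(1/20736) = 198025/5184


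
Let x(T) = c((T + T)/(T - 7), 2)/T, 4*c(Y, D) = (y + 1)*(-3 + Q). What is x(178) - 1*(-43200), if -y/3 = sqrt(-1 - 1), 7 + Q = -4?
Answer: 15379193/356 + 21*I*sqrt(2)/356 ≈ 43200.0 + 0.083423*I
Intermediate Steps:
Q = -11 (Q = -7 - 4 = -11)
y = -3*I*sqrt(2) (y = -3*sqrt(-1 - 1) = -3*I*sqrt(2) ≈ -4.2426*I)
c(Y, D) = -7/2 + 21*I*sqrt(2)/2 (c(Y, D) = ((-3*I*sqrt(2) + 1)*(-3 - 11))/4 = ((1 - 3*I*sqrt(2))*(-14))/4 = (-14 + 42*I*sqrt(2))/4 = -7/2 + 21*I*sqrt(2)/2)
x(T) = (-7/2 + 21*I*sqrt(2)/2)/T
x(178) - 1*(-43200) = (7/2)*(-1 + 3*I*sqrt(2))/178 - 1*(-43200) = (7/2)*(1/178)*(-1 + 3*I*sqrt(2)) + 43200 = (-7/356 + 21*I*sqrt(2)/356) + 43200 = 15379193/356 + 21*I*sqrt(2)/356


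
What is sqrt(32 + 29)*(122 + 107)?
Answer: 229*sqrt(61) ≈ 1788.5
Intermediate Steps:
sqrt(32 + 29)*(122 + 107) = sqrt(61)*229 = 229*sqrt(61)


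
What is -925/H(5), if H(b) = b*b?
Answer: -37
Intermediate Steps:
H(b) = b**2
-925/H(5) = -925/(5**2) = -925/25 = -925*1/25 = -37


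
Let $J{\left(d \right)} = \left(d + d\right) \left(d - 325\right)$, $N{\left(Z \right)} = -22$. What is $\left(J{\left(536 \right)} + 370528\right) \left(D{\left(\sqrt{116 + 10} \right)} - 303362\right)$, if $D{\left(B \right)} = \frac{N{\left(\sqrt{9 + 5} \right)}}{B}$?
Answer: $-181022172640 - \frac{6563920 \sqrt{14}}{21} \approx -1.8102 \cdot 10^{11}$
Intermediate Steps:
$J{\left(d \right)} = 2 d \left(-325 + d\right)$
$D{\left(B \right)} = - \frac{22}{B}$
$\left(J{\left(536 \right)} + 370528\right) \left(D{\left(\sqrt{116 + 10} \right)} - 303362\right) = \left(2 \cdot 536 \left(-325 + 536\right) + 370528\right) \left(- \frac{22}{\sqrt{116 + 10}} - 303362\right) = \left(2 \cdot 536 \cdot 211 + 370528\right) \left(- \frac{22}{\sqrt{126}} - 303362\right) = \left(226192 + 370528\right) \left(- \frac{22}{3 \sqrt{14}} - 303362\right) = 596720 \left(- 22 \frac{\sqrt{14}}{42} - 303362\right) = 596720 \left(- \frac{11 \sqrt{14}}{21} - 303362\right) = 596720 \left(-303362 - \frac{11 \sqrt{14}}{21}\right) = -181022172640 - \frac{6563920 \sqrt{14}}{21}$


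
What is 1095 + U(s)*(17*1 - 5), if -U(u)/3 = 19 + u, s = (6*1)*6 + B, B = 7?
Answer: -1137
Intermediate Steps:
s = 43 (s = (6*1)*6 + 7 = 6*6 + 7 = 36 + 7 = 43)
U(u) = -57 - 3*u (U(u) = -3*(19 + u) = -57 - 3*u)
1095 + U(s)*(17*1 - 5) = 1095 + (-57 - 3*43)*(17*1 - 5) = 1095 + (-57 - 129)*(17 - 5) = 1095 - 186*12 = 1095 - 2232 = -1137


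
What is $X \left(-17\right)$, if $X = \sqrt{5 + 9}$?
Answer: $- 17 \sqrt{14} \approx -63.608$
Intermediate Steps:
$X = \sqrt{14} \approx 3.7417$
$X \left(-17\right) = \sqrt{14} \left(-17\right) = - 17 \sqrt{14}$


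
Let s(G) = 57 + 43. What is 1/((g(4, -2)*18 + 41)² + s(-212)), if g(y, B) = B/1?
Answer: 1/125 ≈ 0.0080000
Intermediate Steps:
g(y, B) = B (g(y, B) = B*1 = B)
s(G) = 100
1/((g(4, -2)*18 + 41)² + s(-212)) = 1/((-2*18 + 41)² + 100) = 1/((-36 + 41)² + 100) = 1/(5² + 100) = 1/(25 + 100) = 1/125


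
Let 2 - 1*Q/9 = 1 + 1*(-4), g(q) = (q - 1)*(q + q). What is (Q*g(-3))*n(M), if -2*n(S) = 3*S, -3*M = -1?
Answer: -540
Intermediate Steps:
M = ⅓ (M = -⅓*(-1) = ⅓ ≈ 0.33333)
n(S) = -3*S/2
g(q) = 2*q*(-1 + q) (g(q) = (-1 + q)*(2*q) = 2*q*(-1 + q))
Q = 45 (Q = 18 - 9*(1 + 1*(-4)) = 18 - 9*(1 - 4) = 18 - 9*(-3) = 18 + 27 = 45)
(Q*g(-3))*n(M) = (45*(2*(-3)*(-1 - 3)))*(-3/2*⅓) = (45*(2*(-3)*(-4)))*(-½) = (45*24)*(-½) = 1080*(-½) = -540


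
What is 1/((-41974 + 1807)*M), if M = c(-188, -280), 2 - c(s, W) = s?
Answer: -1/7631730 ≈ -1.3103e-7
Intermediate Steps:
c(s, W) = 2 - s
M = 190 (M = 2 - 1*(-188) = 2 + 188 = 190)
1/((-41974 + 1807)*M) = 1/((-41974 + 1807)*190) = (1/190)/(-40167) = -1/40167*1/190 = -1/7631730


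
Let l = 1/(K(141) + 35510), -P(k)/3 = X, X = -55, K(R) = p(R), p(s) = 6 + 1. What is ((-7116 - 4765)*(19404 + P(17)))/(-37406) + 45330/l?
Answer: 60223354226949/37406 ≈ 1.6100e+9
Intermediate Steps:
p(s) = 7
K(R) = 7
P(k) = 165 (P(k) = -3*(-55) = 165)
l = 1/35517 (l = 1/(7 + 35510) = 1/35517 ≈ 2.8156e-5)
((-7116 - 4765)*(19404 + P(17)))/(-37406) + 45330/l = ((-7116 - 4765)*(19404 + 165))/(-37406) + 45330/(1/35517) = -11881*19569*(-1/37406) + 45330*35517 = -232499289*(-1/37406) + 1609985610 = 232499289/37406 + 1609985610 = 60223354226949/37406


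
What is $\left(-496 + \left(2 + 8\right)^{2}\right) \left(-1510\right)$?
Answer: $597960$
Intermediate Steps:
$\left(-496 + \left(2 + 8\right)^{2}\right) \left(-1510\right) = \left(-496 + 10^{2}\right) \left(-1510\right) = \left(-496 + 100\right) \left(-1510\right) = \left(-396\right) \left(-1510\right) = 597960$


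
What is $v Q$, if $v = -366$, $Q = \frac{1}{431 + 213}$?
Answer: $- \frac{183}{322} \approx -0.56832$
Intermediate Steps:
$Q = \frac{1}{644} \approx 0.0015528$
$v Q = \left(-366\right) \frac{1}{644} = - \frac{183}{322}$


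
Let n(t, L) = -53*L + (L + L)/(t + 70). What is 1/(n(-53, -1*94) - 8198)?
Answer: -17/54860 ≈ -0.00030988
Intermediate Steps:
n(t, L) = -53*L + 2*L/(70 + t) (n(t, L) = -53*L + (2*L)/(70 + t) = -53*L + 2*L/(70 + t))
1/(n(-53, -1*94) - 8198) = 1/(-(-1*94)*(3708 + 53*(-53))/(70 - 53) - 8198) = 1/(-1*(-94)*(3708 - 2809)/17 - 8198) = 1/(-1*(-94)*1/17*899 - 8198) = 1/(84506/17 - 8198) = 1/(-54860/17) = -17/54860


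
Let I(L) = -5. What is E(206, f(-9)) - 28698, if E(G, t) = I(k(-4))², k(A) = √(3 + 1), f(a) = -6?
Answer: -28673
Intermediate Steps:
k(A) = 2 (k(A) = √4 = 2)
E(G, t) = 25 (E(G, t) = (-5)² = 25)
E(206, f(-9)) - 28698 = 25 - 28698 = -28673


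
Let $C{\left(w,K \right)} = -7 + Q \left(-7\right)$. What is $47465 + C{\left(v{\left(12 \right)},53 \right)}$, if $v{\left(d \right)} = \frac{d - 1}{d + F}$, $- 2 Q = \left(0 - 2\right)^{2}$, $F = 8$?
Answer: $47472$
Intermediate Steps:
$Q = -2$ ($Q = - \frac{\left(0 - 2\right)^{2}}{2} = - \frac{\left(-2\right)^{2}}{2} = \left(- \frac{1}{2}\right) 4 = -2$)
$v{\left(d \right)} = \frac{-1 + d}{8 + d}$ ($v{\left(d \right)} = \frac{d - 1}{d + 8} = \frac{-1 + d}{8 + d}$)
$C{\left(w,K \right)} = 7$ ($C{\left(w,K \right)} = -7 - -14 = -7 + 14 = 7$)
$47465 + C{\left(v{\left(12 \right)},53 \right)} = 47465 + 7 = 47472$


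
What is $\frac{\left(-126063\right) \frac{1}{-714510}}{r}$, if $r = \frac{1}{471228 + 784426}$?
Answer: $\frac{517292517}{2335} \approx 2.2154 \cdot 10^{5}$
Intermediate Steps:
$r = \frac{1}{1255654} \approx 7.964 \cdot 10^{-7}$
$\frac{\left(-126063\right) \frac{1}{-714510}}{r} = - \frac{126063}{-714510} \frac{1}{\frac{1}{1255654}} = \left(-126063\right) \left(- \frac{1}{714510}\right) 1255654 = \frac{14007}{79390} \cdot 1255654 = \frac{517292517}{2335}$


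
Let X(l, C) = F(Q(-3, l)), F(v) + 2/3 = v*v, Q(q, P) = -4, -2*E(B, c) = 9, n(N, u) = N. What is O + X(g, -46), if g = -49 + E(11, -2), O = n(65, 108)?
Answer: 241/3 ≈ 80.333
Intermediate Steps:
O = 65
E(B, c) = -9/2 (E(B, c) = -1/2*9 = -9/2)
F(v) = -2/3 + v**2 (F(v) = -2/3 + v*v = -2/3 + v**2)
g = -107/2 (g = -49 - 9/2 = -107/2 ≈ -53.500)
X(l, C) = 46/3 (X(l, C) = -2/3 + (-4)**2 = -2/3 + 16 = 46/3)
O + X(g, -46) = 65 + 46/3 = 241/3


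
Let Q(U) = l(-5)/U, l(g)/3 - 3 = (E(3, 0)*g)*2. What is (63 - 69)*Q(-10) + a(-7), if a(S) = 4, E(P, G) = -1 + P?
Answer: -133/5 ≈ -26.600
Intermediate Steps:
l(g) = 9 + 12*g (l(g) = 9 + 3*(((-1 + 3)*g)*2) = 9 + 3*((2*g)*2) = 9 + 3*(4*g) = 9 + 12*g)
Q(U) = -51/U (Q(U) = (9 + 12*(-5))/U = (9 - 60)/U = -51/U)
(63 - 69)*Q(-10) + a(-7) = (63 - 69)*(-51/(-10)) + 4 = -(-306)*(-1)/10 + 4 = -6*51/10 + 4 = -153/5 + 4 = -133/5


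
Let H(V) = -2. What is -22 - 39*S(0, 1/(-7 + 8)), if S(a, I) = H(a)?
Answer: 56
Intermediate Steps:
S(a, I) = -2
-22 - 39*S(0, 1/(-7 + 8)) = -22 - 39*(-2) = -22 + 78 = 56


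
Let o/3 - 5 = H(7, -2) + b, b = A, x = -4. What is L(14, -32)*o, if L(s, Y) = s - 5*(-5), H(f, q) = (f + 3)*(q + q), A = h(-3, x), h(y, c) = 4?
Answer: -3627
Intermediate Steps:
A = 4
b = 4
H(f, q) = 2*q*(3 + f) (H(f, q) = (3 + f)*(2*q) = 2*q*(3 + f))
o = -93 (o = 15 + 3*(2*(-2)*(3 + 7) + 4) = 15 + 3*(2*(-2)*10 + 4) = 15 + 3*(-40 + 4) = 15 + 3*(-36) = 15 - 108 = -93)
L(s, Y) = 25 + s (L(s, Y) = s + 25 = 25 + s)
L(14, -32)*o = (25 + 14)*(-93) = 39*(-93) = -3627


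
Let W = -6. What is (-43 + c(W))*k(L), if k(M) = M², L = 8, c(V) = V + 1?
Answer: -3072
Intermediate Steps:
c(V) = 1 + V
(-43 + c(W))*k(L) = (-43 + (1 - 6))*8² = (-43 - 5)*64 = -48*64 = -3072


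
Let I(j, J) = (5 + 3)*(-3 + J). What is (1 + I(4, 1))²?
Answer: 225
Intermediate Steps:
I(j, J) = -24 + 8*J (I(j, J) = 8*(-3 + J) = -24 + 8*J)
(1 + I(4, 1))² = (1 + (-24 + 8*1))² = (1 + (-24 + 8))² = (1 - 16)² = (-15)² = 225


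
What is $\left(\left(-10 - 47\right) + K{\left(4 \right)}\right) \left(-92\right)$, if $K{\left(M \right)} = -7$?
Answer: $5888$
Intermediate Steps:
$\left(\left(-10 - 47\right) + K{\left(4 \right)}\right) \left(-92\right) = \left(\left(-10 - 47\right) - 7\right) \left(-92\right) = \left(-57 - 7\right) \left(-92\right) = \left(-64\right) \left(-92\right) = 5888$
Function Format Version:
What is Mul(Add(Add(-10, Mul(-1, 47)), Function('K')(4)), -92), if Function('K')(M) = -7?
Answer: 5888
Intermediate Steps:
Mul(Add(Add(-10, Mul(-1, 47)), Function('K')(4)), -92) = Mul(Add(Add(-10, Mul(-1, 47)), -7), -92) = Mul(Add(Add(-10, -47), -7), -92) = Mul(Add(-57, -7), -92) = Mul(-64, -92) = 5888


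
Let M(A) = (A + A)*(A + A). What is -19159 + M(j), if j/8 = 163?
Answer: 6782505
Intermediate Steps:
j = 1304 (j = 8*163 = 1304)
M(A) = 4*A**2 (M(A) = (2*A)*(2*A) = 4*A**2)
-19159 + M(j) = -19159 + 4*1304**2 = -19159 + 4*1700416 = -19159 + 6801664 = 6782505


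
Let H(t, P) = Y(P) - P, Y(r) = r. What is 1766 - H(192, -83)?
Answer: 1766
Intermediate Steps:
H(t, P) = 0 (H(t, P) = P - P = 0)
1766 - H(192, -83) = 1766 - 1*0 = 1766 + 0 = 1766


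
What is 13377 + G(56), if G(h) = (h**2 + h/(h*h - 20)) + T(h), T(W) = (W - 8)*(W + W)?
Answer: 17051545/779 ≈ 21889.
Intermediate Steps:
T(W) = 2*W*(-8 + W) (T(W) = (-8 + W)*(2*W) = 2*W*(-8 + W))
G(h) = h**2 + h/(-20 + h**2) + 2*h*(-8 + h) (G(h) = (h**2 + h/(h*h - 20)) + 2*h*(-8 + h) = (h**2 + h/(h**2 - 20)) + 2*h*(-8 + h) = (h**2 + h/(-20 + h**2)) + 2*h*(-8 + h) = h**2 + h/(-20 + h**2) + 2*h*(-8 + h))
13377 + G(56) = 13377 + 56*(321 - 60*56 - 16*56**2 + 3*56**3)/(-20 + 56**2) = 13377 + 56*(321 - 3360 - 16*3136 + 3*175616)/(-20 + 3136) = 13377 + 56*(321 - 3360 - 50176 + 526848)/3116 = 13377 + 56*(1/3116)*473633 = 13377 + 6630862/779 = 17051545/779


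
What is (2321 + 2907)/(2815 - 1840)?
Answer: 5228/975 ≈ 5.3621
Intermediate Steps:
(2321 + 2907)/(2815 - 1840) = 5228/975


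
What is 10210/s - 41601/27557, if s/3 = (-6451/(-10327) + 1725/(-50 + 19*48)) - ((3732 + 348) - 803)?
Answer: -361315906443139/141747046227243 ≈ -2.5490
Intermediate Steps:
s = -87444198783/8901874 (s = 3*((-6451/(-10327) + 1725/(-50 + 19*48)) - ((3732 + 348) - 803)) = 3*((-6451*(-1/10327) + 1725/(-50 + 912)) - (4080 - 803)) = 3*((6451/10327 + 1725/862) - 1*3277) = 3*((6451/10327 + 1725*(1/862)) - 3277) = 3*((6451/10327 + 1725/862) - 3277) = 3*(23374837/8901874 - 3277) = 3*(-29148066261/8901874) = -87444198783/8901874 ≈ -9823.1)
10210/s - 41601/27557 = 10210/(-87444198783/8901874) - 41601/27557 = 10210*(-8901874/87444198783) - 41601*1/27557 = -90888133540/87444198783 - 41601/27557 = -361315906443139/141747046227243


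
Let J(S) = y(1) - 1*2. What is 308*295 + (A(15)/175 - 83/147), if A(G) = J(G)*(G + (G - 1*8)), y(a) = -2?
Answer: 333906577/3675 ≈ 90859.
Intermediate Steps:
J(S) = -4 (J(S) = -2 - 1*2 = -2 - 2 = -4)
A(G) = 32 - 8*G (A(G) = -4*(G + (G - 1*8)) = -4*(G + (G - 8)) = -4*(G + (-8 + G)) = -4*(-8 + 2*G) = 32 - 8*G)
308*295 + (A(15)/175 - 83/147) = 308*295 + ((32 - 8*15)/175 - 83/147) = 90860 + ((32 - 120)*(1/175) - 83*1/147) = 90860 + (-88*1/175 - 83/147) = 90860 + (-88/175 - 83/147) = 90860 - 3923/3675 = 333906577/3675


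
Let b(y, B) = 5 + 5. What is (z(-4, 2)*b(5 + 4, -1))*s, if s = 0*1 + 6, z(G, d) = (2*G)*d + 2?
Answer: -840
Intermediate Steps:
z(G, d) = 2 + 2*G*d (z(G, d) = 2*G*d + 2 = 2 + 2*G*d)
b(y, B) = 10
s = 6 (s = 0 + 6 = 6)
(z(-4, 2)*b(5 + 4, -1))*s = ((2 + 2*(-4)*2)*10)*6 = ((2 - 16)*10)*6 = -14*10*6 = -140*6 = -840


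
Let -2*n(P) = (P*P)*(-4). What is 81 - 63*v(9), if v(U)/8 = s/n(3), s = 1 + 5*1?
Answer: -87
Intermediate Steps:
n(P) = 2*P**2 (n(P) = -P*P*(-4)/2 = -P**2*(-4)/2 = -(-2)*P**2 = 2*P**2)
s = 6 (s = 1 + 5 = 6)
v(U) = 8/3 (v(U) = 8*(6/((2*3**2))) = 8*(6/((2*9))) = 8*(6/18) = 8*(6*(1/18)) = 8*(1/3) = 8/3)
81 - 63*v(9) = 81 - 63*8/3 = 81 - 168 = -87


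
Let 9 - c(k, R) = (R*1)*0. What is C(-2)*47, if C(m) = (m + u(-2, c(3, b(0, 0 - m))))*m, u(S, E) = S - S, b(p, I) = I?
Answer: 188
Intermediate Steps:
c(k, R) = 9 (c(k, R) = 9 - R*1*0 = 9 - R*0 = 9 - 1*0 = 9 + 0 = 9)
u(S, E) = 0
C(m) = m² (C(m) = (m + 0)*m = m*m = m²)
C(-2)*47 = (-2)²*47 = 4*47 = 188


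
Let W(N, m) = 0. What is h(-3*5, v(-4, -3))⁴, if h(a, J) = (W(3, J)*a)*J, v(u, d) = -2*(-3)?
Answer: 0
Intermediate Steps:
v(u, d) = 6
h(a, J) = 0 (h(a, J) = (0*a)*J = 0*J = 0)
h(-3*5, v(-4, -3))⁴ = 0⁴ = 0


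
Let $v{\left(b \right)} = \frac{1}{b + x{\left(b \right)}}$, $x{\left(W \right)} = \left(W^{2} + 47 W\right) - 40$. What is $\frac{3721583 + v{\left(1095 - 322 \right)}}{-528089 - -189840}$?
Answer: $- \frac{2361690520720}{214650447657} \approx -11.003$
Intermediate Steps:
$x{\left(W \right)} = -40 + W^{2} + 47 W$
$v{\left(b \right)} = \frac{1}{-40 + b^{2} + 48 b}$ ($v{\left(b \right)} = \frac{1}{b + \left(-40 + b^{2} + 47 b\right)} = \frac{1}{-40 + b^{2} + 48 b}$)
$\frac{3721583 + v{\left(1095 - 322 \right)}}{-528089 - -189840} = \frac{3721583 + \frac{1}{-40 + \left(1095 - 322\right)^{2} + 48 \left(1095 - 322\right)}}{-528089 - -189840} = \frac{3721583 + \frac{1}{-40 + \left(1095 - 322\right)^{2} + 48 \left(1095 - 322\right)}}{-528089 + 189840} = \frac{3721583 + \frac{1}{-40 + 773^{2} + 48 \cdot 773}}{-338249} = \left(3721583 + \frac{1}{-40 + 597529 + 37104}\right) \left(- \frac{1}{338249}\right) = \left(3721583 + \frac{1}{634593}\right) \left(- \frac{1}{338249}\right) = \frac{2361690520720}{634593} \left(- \frac{1}{338249}\right) = - \frac{2361690520720}{214650447657}$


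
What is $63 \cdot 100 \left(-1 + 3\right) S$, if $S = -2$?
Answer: $-25200$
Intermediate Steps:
$63 \cdot 100 \left(-1 + 3\right) S = 63 \cdot 100 \left(-1 + 3\right) \left(-2\right) = 6300 \cdot 2 \left(-2\right) = 6300 \left(-4\right) = -25200$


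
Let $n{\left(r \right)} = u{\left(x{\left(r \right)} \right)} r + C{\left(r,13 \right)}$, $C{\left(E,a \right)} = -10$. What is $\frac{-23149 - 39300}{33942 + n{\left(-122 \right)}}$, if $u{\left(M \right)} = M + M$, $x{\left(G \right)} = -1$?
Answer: $- \frac{62449}{34176} \approx -1.8273$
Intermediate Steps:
$u{\left(M \right)} = 2 M$
$n{\left(r \right)} = -10 - 2 r$ ($n{\left(r \right)} = 2 \left(-1\right) r - 10 = - 2 r - 10 = -10 - 2 r$)
$\frac{-23149 - 39300}{33942 + n{\left(-122 \right)}} = \frac{-23149 - 39300}{33942 - -234} = - \frac{62449}{33942 + \left(-10 + 244\right)} = - \frac{62449}{33942 + 234} = - \frac{62449}{34176}$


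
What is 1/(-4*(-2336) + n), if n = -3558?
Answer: 1/5786 ≈ 0.00017283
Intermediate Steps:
1/(-4*(-2336) + n) = 1/(-4*(-2336) - 3558) = 1/(9344 - 3558) = 1/5786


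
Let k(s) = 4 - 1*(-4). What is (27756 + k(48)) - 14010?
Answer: 13754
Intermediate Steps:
k(s) = 8 (k(s) = 4 + 4 = 8)
(27756 + k(48)) - 14010 = (27756 + 8) - 14010 = 27764 - 14010 = 13754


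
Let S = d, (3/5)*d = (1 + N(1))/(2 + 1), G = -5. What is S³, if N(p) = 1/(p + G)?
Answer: 125/1728 ≈ 0.072338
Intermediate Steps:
N(p) = 1/(-5 + p) (N(p) = 1/(p - 5) = 1/(-5 + p))
d = 5/12 (d = 5*((1 + 1/(-5 + 1))/(2 + 1))/3 = 5*((1 + 1/(-4))/3)/3 = 5*((1 - ¼)*(⅓))/3 = 5*((¾)*(⅓))/3 = (5/3)*(¼) = 5/12 ≈ 0.41667)
S = 5/12 ≈ 0.41667
S³ = (5/12)³ = 125/1728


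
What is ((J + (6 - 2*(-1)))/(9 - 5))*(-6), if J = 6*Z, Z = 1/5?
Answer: -69/5 ≈ -13.800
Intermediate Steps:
Z = ⅕ ≈ 0.20000
J = 6/5 (J = 6*(⅕) = 6/5 ≈ 1.2000)
((J + (6 - 2*(-1)))/(9 - 5))*(-6) = ((6/5 + (6 - 2*(-1)))/(9 - 5))*(-6) = ((6/5 + (6 + 2))/4)*(-6) = ((6/5 + 8)/4)*(-6) = ((¼)*(46/5))*(-6) = (23/10)*(-6) = -69/5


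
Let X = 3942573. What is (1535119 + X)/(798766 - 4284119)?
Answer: -5477692/3485353 ≈ -1.5716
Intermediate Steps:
(1535119 + X)/(798766 - 4284119) = (1535119 + 3942573)/(798766 - 4284119) = 5477692/(-3485353) = 5477692*(-1/3485353) = -5477692/3485353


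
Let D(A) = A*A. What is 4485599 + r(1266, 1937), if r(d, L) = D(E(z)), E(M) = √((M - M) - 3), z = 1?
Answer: 4485596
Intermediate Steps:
E(M) = I*√3 (E(M) = √(0 - 3) = √(-3) = I*√3)
D(A) = A²
r(d, L) = -3 (r(d, L) = (I*√3)² = -3)
4485599 + r(1266, 1937) = 4485599 - 3 = 4485596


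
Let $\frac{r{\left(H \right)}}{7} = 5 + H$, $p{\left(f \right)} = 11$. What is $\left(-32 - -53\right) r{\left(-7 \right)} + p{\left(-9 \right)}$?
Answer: $-283$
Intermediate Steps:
$r{\left(H \right)} = 35 + 7 H$ ($r{\left(H \right)} = 7 \left(5 + H\right) = 35 + 7 H$)
$\left(-32 - -53\right) r{\left(-7 \right)} + p{\left(-9 \right)} = \left(-32 - -53\right) \left(35 + 7 \left(-7\right)\right) + 11 = \left(-32 + 53\right) \left(35 - 49\right) + 11 = 21 \left(-14\right) + 11 = -294 + 11 = -283$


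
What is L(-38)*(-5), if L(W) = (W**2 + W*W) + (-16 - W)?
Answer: -14550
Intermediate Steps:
L(W) = -16 - W + 2*W**2 (L(W) = (W**2 + W**2) + (-16 - W) = 2*W**2 + (-16 - W) = -16 - W + 2*W**2)
L(-38)*(-5) = (-16 - 1*(-38) + 2*(-38)**2)*(-5) = (-16 + 38 + 2*1444)*(-5) = (-16 + 38 + 2888)*(-5) = 2910*(-5) = -14550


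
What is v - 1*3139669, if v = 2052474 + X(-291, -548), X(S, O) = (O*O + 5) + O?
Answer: -787434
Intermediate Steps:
X(S, O) = 5 + O + O² (X(S, O) = (O² + 5) + O = (5 + O²) + O = 5 + O + O²)
v = 2352235 (v = 2052474 + (5 - 548 + (-548)²) = 2052474 + (5 - 548 + 300304) = 2052474 + 299761 = 2352235)
v - 1*3139669 = 2352235 - 1*3139669 = 2352235 - 3139669 = -787434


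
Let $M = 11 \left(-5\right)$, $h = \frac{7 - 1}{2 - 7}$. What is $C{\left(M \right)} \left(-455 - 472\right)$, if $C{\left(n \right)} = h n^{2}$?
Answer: $3365010$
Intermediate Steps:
$h = - \frac{6}{5}$ ($h = \frac{6}{-5} = 6 \left(- \frac{1}{5}\right) = - \frac{6}{5} \approx -1.2$)
$M = -55$
$C{\left(n \right)} = - \frac{6 n^{2}}{5}$
$C{\left(M \right)} \left(-455 - 472\right) = - \frac{6 \left(-55\right)^{2}}{5} \left(-455 - 472\right) = \left(- \frac{6}{5}\right) 3025 \left(-927\right) = \left(-3630\right) \left(-927\right) = 3365010$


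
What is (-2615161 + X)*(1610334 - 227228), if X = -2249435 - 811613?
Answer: -7850798725154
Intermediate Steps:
X = -3061048
(-2615161 + X)*(1610334 - 227228) = (-2615161 - 3061048)*(1610334 - 227228) = -5676209*1383106 = -7850798725154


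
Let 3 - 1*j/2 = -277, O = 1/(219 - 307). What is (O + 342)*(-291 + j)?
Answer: 8095555/88 ≈ 91995.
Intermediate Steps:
O = -1/88 (O = 1/(-88) = -1/88 ≈ -0.011364)
j = 560 (j = 6 - 2*(-277) = 6 + 554 = 560)
(O + 342)*(-291 + j) = (-1/88 + 342)*(-291 + 560) = (30095/88)*269 = 8095555/88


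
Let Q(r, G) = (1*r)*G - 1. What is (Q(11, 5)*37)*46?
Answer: 91908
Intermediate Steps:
Q(r, G) = -1 + G*r (Q(r, G) = r*G - 1 = G*r - 1 = -1 + G*r)
(Q(11, 5)*37)*46 = ((-1 + 5*11)*37)*46 = ((-1 + 55)*37)*46 = (54*37)*46 = 1998*46 = 91908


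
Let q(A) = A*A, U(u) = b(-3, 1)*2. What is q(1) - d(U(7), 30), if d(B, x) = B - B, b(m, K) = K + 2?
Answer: 1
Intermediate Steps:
b(m, K) = 2 + K
U(u) = 6 (U(u) = (2 + 1)*2 = 3*2 = 6)
q(A) = A**2
d(B, x) = 0
q(1) - d(U(7), 30) = 1**2 - 1*0 = 1 + 0 = 1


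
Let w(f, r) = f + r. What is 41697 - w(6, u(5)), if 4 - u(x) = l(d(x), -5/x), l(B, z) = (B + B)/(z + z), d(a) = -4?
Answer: 41691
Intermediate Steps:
l(B, z) = B/z (l(B, z) = (2*B)/((2*z)) = (2*B)*(1/(2*z)) = B/z)
u(x) = 4 - 4*x/5 (u(x) = 4 - (-4)/((-5/x)) = 4 - (-4)*(-x/5) = 4 - 4*x/5)
41697 - w(6, u(5)) = 41697 - (6 + (4 - ⅘*5)) = 41697 - (6 + (4 - 4)) = 41697 - (6 + 0) = 41697 - 1*6 = 41697 - 6 = 41691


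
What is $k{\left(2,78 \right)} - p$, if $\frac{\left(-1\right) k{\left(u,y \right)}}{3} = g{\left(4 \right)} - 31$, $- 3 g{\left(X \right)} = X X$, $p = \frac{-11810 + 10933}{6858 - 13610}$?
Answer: $\frac{735091}{6752} \approx 108.87$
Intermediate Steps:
$p = \frac{877}{6752}$ ($p = - \frac{877}{-6752} = \left(-877\right) \left(- \frac{1}{6752}\right) = \frac{877}{6752} \approx 0.12989$)
$g{\left(X \right)} = - \frac{X^{2}}{3}$ ($g{\left(X \right)} = - \frac{X X}{3} = - \frac{X^{2}}{3}$)
$k{\left(u,y \right)} = 109$ ($k{\left(u,y \right)} = - 3 \left(- \frac{4^{2}}{3} - 31\right) = - 3 \left(\left(- \frac{1}{3}\right) 16 - 31\right) = - 3 \left(- \frac{16}{3} - 31\right) = \left(-3\right) \left(- \frac{109}{3}\right) = 109$)
$k{\left(2,78 \right)} - p = 109 - \frac{877}{6752} = \frac{735091}{6752}$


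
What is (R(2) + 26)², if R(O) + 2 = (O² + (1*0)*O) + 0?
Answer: 784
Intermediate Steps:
R(O) = -2 + O² (R(O) = -2 + ((O² + (1*0)*O) + 0) = -2 + ((O² + 0*O) + 0) = -2 + ((O² + 0) + 0) = -2 + (O² + 0) = -2 + O²)
(R(2) + 26)² = ((-2 + 2²) + 26)² = ((-2 + 4) + 26)² = (2 + 26)² = 28² = 784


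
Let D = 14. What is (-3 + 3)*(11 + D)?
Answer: 0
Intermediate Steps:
(-3 + 3)*(11 + D) = (-3 + 3)*(11 + 14) = 0*25 = 0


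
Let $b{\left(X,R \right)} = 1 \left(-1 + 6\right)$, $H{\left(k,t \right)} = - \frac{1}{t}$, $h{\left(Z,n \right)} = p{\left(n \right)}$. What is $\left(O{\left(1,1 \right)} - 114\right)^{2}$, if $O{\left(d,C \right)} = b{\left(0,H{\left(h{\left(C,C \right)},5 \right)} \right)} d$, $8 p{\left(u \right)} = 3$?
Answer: $11881$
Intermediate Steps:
$p{\left(u \right)} = \frac{3}{8}$ ($p{\left(u \right)} = \frac{1}{8} \cdot 3 = \frac{3}{8}$)
$h{\left(Z,n \right)} = \frac{3}{8}$
$b{\left(X,R \right)} = 5$ ($b{\left(X,R \right)} = 1 \cdot 5 = 5$)
$O{\left(d,C \right)} = 5 d$
$\left(O{\left(1,1 \right)} - 114\right)^{2} = \left(5 \cdot 1 - 114\right)^{2} = \left(5 - 114\right)^{2} = \left(-109\right)^{2} = 11881$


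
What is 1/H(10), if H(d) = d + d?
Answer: 1/20 ≈ 0.050000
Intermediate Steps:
H(d) = 2*d
1/H(10) = 1/(2*10) = 1/20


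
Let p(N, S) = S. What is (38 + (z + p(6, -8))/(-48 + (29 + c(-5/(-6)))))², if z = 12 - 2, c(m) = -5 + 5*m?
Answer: 20340100/14161 ≈ 1436.3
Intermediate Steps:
z = 10
(38 + (z + p(6, -8))/(-48 + (29 + c(-5/(-6)))))² = (38 + (10 - 8)/(-48 + (29 + (-5 + 5*(-5/(-6))))))² = (38 + 2/(-48 + (29 + (-5 + 5*(-5*(-⅙))))))² = (38 + 2/(-48 + (29 + (-5 + 5*(⅚)))))² = (38 + 2/(-48 + (29 + (-5 + 25/6))))² = (38 + 2/(-48 + (29 - ⅚)))² = (38 + 2/(-48 + 169/6))² = (38 + 2/(-119/6))² = (38 + 2*(-6/119))² = (38 - 12/119)² = (4510/119)² = 20340100/14161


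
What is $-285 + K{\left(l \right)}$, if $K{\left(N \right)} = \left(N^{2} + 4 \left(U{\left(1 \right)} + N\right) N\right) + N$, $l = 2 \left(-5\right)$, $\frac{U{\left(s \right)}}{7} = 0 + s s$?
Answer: $-75$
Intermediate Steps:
$U{\left(s \right)} = 7 s^{2}$ ($U{\left(s \right)} = 7 \left(0 + s s\right) = 7 \left(0 + s^{2}\right) = 7 s^{2}$)
$l = -10$
$K{\left(N \right)} = N + N^{2} + N \left(28 + 4 N\right)$ ($K{\left(N \right)} = \left(N^{2} + 4 \left(7 \cdot 1^{2} + N\right) N\right) + N = \left(N^{2} + 4 \left(7 \cdot 1 + N\right) N\right) + N = \left(N^{2} + 4 \left(7 + N\right) N\right) + N = \left(N^{2} + \left(28 + 4 N\right) N\right) + N = \left(N^{2} + N \left(28 + 4 N\right)\right) + N = N + N^{2} + N \left(28 + 4 N\right)$)
$-285 + K{\left(l \right)} = -285 - 10 \left(29 + 5 \left(-10\right)\right) = -285 - 10 \left(29 - 50\right) = -285 - -210 = -285 + 210 = -75$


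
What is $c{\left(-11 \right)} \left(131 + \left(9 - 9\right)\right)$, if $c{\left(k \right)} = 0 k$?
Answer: $0$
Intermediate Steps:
$c{\left(k \right)} = 0$
$c{\left(-11 \right)} \left(131 + \left(9 - 9\right)\right) = 0 \left(131 + \left(9 - 9\right)\right) = 0 \left(131 + 0\right) = 0 \cdot 131 = 0$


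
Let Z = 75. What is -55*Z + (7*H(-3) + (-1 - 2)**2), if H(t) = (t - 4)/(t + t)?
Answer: -24647/6 ≈ -4107.8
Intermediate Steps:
H(t) = (-4 + t)/(2*t) (H(t) = (-4 + t)/((2*t)) = (-4 + t)*(1/(2*t)) = (-4 + t)/(2*t))
-55*Z + (7*H(-3) + (-1 - 2)**2) = -55*75 + (7*((1/2)*(-4 - 3)/(-3)) + (-1 - 2)**2) = -4125 + (7*((1/2)*(-1/3)*(-7)) + (-3)**2) = -4125 + (7*(7/6) + 9) = -4125 + (49/6 + 9) = -4125 + 103/6 = -24647/6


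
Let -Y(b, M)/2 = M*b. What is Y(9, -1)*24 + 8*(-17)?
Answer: 296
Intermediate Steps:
Y(b, M) = -2*M*b
Y(9, -1)*24 + 8*(-17) = -2*(-1)*9*24 + 8*(-17) = 18*24 - 136 = 432 - 136 = 296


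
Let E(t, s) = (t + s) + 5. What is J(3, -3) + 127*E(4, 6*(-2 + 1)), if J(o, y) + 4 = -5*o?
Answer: 362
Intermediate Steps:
J(o, y) = -4 - 5*o
E(t, s) = 5 + s + t (E(t, s) = (s + t) + 5 = 5 + s + t)
J(3, -3) + 127*E(4, 6*(-2 + 1)) = (-4 - 5*3) + 127*(5 + 6*(-2 + 1) + 4) = (-4 - 15) + 127*(5 + 6*(-1) + 4) = -19 + 127*(5 - 6 + 4) = -19 + 127*3 = -19 + 381 = 362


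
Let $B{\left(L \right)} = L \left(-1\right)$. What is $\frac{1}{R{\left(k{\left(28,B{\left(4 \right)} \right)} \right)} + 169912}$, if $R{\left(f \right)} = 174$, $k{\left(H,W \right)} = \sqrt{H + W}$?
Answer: $\frac{1}{170086} \approx 5.8794 \cdot 10^{-6}$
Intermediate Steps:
$B{\left(L \right)} = - L$
$\frac{1}{R{\left(k{\left(28,B{\left(4 \right)} \right)} \right)} + 169912} = \frac{1}{174 + 169912} = \frac{1}{170086}$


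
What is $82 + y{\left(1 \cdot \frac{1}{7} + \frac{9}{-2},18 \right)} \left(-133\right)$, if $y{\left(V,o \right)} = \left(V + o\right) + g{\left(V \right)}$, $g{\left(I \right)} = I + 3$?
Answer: $-1552$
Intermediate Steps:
$g{\left(I \right)} = 3 + I$
$y{\left(V,o \right)} = 3 + o + 2 V$ ($y{\left(V,o \right)} = \left(V + o\right) + \left(3 + V\right) = 3 + o + 2 V$)
$82 + y{\left(1 \cdot \frac{1}{7} + \frac{9}{-2},18 \right)} \left(-133\right) = 82 + \left(3 + 18 + 2 \left(1 \cdot \frac{1}{7} + \frac{9}{-2}\right)\right) \left(-133\right) = 82 + \left(3 + 18 + 2 \left(1 \cdot \frac{1}{7} + 9 \left(- \frac{1}{2}\right)\right)\right) \left(-133\right) = 82 + \left(3 + 18 + 2 \left(\frac{1}{7} - \frac{9}{2}\right)\right) \left(-133\right) = 82 + \left(3 + 18 + 2 \left(- \frac{61}{14}\right)\right) \left(-133\right) = 82 + \left(3 + 18 - \frac{61}{7}\right) \left(-133\right) = 82 + \frac{86}{7} \left(-133\right) = 82 - 1634 = -1552$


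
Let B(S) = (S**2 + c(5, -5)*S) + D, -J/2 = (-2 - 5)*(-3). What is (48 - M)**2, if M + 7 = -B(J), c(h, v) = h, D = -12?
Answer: 2550409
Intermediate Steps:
J = -42 (J = -2*(-2 - 5)*(-3) = -(-14)*(-3) = -2*21 = -42)
B(S) = -12 + S**2 + 5*S (B(S) = (S**2 + 5*S) - 12 = -12 + S**2 + 5*S)
M = -1549 (M = -7 - (-12 + (-42)**2 + 5*(-42)) = -7 - (-12 + 1764 - 210) = -7 - 1*1542 = -7 - 1542 = -1549)
(48 - M)**2 = (48 - 1*(-1549))**2 = (48 + 1549)**2 = 1597**2 = 2550409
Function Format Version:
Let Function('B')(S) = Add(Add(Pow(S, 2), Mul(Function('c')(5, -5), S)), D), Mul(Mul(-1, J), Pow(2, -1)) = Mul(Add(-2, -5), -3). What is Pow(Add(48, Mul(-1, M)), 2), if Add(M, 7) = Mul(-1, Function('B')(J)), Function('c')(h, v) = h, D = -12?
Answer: 2550409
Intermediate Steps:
J = -42 (J = Mul(-2, Mul(Add(-2, -5), -3)) = Mul(-2, Mul(-7, -3)) = Mul(-2, 21) = -42)
Function('B')(S) = Add(-12, Pow(S, 2), Mul(5, S)) (Function('B')(S) = Add(Add(Pow(S, 2), Mul(5, S)), -12) = Add(-12, Pow(S, 2), Mul(5, S)))
M = -1549 (M = Add(-7, Mul(-1, Add(-12, Pow(-42, 2), Mul(5, -42)))) = Add(-7, Mul(-1, Add(-12, 1764, -210))) = Add(-7, Mul(-1, 1542)) = Add(-7, -1542) = -1549)
Pow(Add(48, Mul(-1, M)), 2) = Pow(Add(48, Mul(-1, -1549)), 2) = Pow(Add(48, 1549), 2) = Pow(1597, 2) = 2550409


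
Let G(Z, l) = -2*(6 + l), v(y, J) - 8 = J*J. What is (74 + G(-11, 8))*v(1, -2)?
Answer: 552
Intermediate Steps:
v(y, J) = 8 + J**2 (v(y, J) = 8 + J*J = 8 + J**2)
G(Z, l) = -12 - 2*l
(74 + G(-11, 8))*v(1, -2) = (74 + (-12 - 2*8))*(8 + (-2)**2) = (74 + (-12 - 16))*(8 + 4) = (74 - 28)*12 = 46*12 = 552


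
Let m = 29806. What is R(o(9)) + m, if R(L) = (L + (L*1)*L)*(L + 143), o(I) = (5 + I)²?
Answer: 13119274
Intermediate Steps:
R(L) = (143 + L)*(L + L²) (R(L) = (L + L*L)*(143 + L) = (L + L²)*(143 + L) = (143 + L)*(L + L²))
R(o(9)) + m = (5 + 9)²*(143 + ((5 + 9)²)² + 144*(5 + 9)²) + 29806 = 14²*(143 + (14²)² + 144*14²) + 29806 = 196*(143 + 196² + 144*196) + 29806 = 196*(143 + 38416 + 28224) + 29806 = 196*66783 + 29806 = 13089468 + 29806 = 13119274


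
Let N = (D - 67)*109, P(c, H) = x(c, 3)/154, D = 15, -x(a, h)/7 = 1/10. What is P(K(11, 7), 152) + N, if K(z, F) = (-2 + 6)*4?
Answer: -1246961/220 ≈ -5668.0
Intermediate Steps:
x(a, h) = -7/10
K(z, F) = 16 (K(z, F) = 4*4 = 16)
P(c, H) = -1/220 (P(c, H) = -7/10/154 = -7/10*1/154 = -1/220)
N = -5668 (N = (15 - 67)*109 = -52*109 = -5668)
P(K(11, 7), 152) + N = -1/220 - 5668 = -1246961/220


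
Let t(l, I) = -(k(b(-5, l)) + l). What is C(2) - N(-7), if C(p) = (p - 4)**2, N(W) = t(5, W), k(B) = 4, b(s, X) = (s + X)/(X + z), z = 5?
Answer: 13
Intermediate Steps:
b(s, X) = (X + s)/(5 + X) (b(s, X) = (s + X)/(X + 5) = (X + s)/(5 + X))
t(l, I) = -4 - l (t(l, I) = -(4 + l) = -4 - l)
N(W) = -9 (N(W) = -4 - 1*5 = -4 - 5 = -9)
C(p) = (-4 + p)**2
C(2) - N(-7) = (-4 + 2)**2 - 1*(-9) = (-2)**2 + 9 = 4 + 9 = 13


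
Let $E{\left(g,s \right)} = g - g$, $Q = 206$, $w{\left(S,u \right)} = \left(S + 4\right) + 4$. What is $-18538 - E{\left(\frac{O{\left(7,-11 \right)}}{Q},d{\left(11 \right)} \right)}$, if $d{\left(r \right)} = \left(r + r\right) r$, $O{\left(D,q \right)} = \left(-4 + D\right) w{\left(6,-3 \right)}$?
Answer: $-18538$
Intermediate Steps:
$w{\left(S,u \right)} = 8 + S$ ($w{\left(S,u \right)} = \left(4 + S\right) + 4 = 8 + S$)
$O{\left(D,q \right)} = -56 + 14 D$ ($O{\left(D,q \right)} = \left(-4 + D\right) \left(8 + 6\right) = \left(-4 + D\right) 14 = -56 + 14 D$)
$d{\left(r \right)} = 2 r^{2}$ ($d{\left(r \right)} = 2 r r = 2 r^{2}$)
$E{\left(g,s \right)} = 0$
$-18538 - E{\left(\frac{O{\left(7,-11 \right)}}{Q},d{\left(11 \right)} \right)} = -18538 - 0 = -18538 + 0 = -18538$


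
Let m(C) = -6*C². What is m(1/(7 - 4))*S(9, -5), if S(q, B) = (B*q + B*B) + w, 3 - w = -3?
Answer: 28/3 ≈ 9.3333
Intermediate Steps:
w = 6 (w = 3 - 1*(-3) = 3 + 3 = 6)
S(q, B) = 6 + B² + B*q (S(q, B) = (B*q + B*B) + 6 = (B*q + B²) + 6 = (B² + B*q) + 6 = 6 + B² + B*q)
m(1/(7 - 4))*S(9, -5) = (-6/(7 - 4)²)*(6 + (-5)² - 5*9) = (-6*(1/3)²)*(6 + 25 - 45) = -6*(⅓)²*(-14) = -6*⅑*(-14) = -⅔*(-14) = 28/3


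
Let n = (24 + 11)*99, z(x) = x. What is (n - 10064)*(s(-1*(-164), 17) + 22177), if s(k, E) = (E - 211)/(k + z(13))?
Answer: -25901965865/177 ≈ -1.4634e+8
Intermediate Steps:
n = 3465 (n = 35*99 = 3465)
s(k, E) = (-211 + E)/(13 + k) (s(k, E) = (E - 211)/(k + 13) = (-211 + E)/(13 + k))
(n - 10064)*(s(-1*(-164), 17) + 22177) = (3465 - 10064)*((-211 + 17)/(13 - 1*(-164)) + 22177) = -6599*(-194/(13 + 164) + 22177) = -6599*(-194/177 + 22177) = -6599*3925135/177 = -25901965865/177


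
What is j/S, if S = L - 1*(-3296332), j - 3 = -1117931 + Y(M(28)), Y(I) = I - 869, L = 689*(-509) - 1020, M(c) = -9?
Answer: -1118806/2944611 ≈ -0.37995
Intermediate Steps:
L = -351721 (L = -350701 - 1020 = -351721)
Y(I) = -869 + I
j = -1118806 (j = 3 + (-1117931 + (-869 - 9)) = 3 + (-1117931 - 878) = 3 - 1118809 = -1118806)
S = 2944611 (S = -351721 - 1*(-3296332) = -351721 + 3296332 = 2944611)
j/S = -1118806/2944611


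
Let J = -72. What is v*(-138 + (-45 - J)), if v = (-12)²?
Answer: -15984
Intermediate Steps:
v = 144
v*(-138 + (-45 - J)) = 144*(-138 + (-45 - 1*(-72))) = 144*(-138 + (-45 + 72)) = 144*(-138 + 27) = 144*(-111) = -15984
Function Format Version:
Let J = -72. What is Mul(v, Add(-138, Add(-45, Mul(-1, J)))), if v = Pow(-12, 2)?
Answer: -15984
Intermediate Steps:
v = 144
Mul(v, Add(-138, Add(-45, Mul(-1, J)))) = Mul(144, Add(-138, Add(-45, Mul(-1, -72)))) = Mul(144, Add(-138, Add(-45, 72))) = Mul(144, Add(-138, 27)) = Mul(144, -111) = -15984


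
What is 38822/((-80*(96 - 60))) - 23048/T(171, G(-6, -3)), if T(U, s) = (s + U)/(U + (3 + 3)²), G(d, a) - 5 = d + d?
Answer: -1718332811/59040 ≈ -29105.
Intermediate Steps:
G(d, a) = 5 + 2*d (G(d, a) = 5 + (d + d) = 5 + 2*d)
T(U, s) = (U + s)/(36 + U) (T(U, s) = (U + s)/(U + 6²) = (U + s)/(U + 36) = (U + s)/(36 + U))
38822/((-80*(96 - 60))) - 23048/T(171, G(-6, -3)) = 38822/((-80*(96 - 60))) - 23048*(36 + 171)/(171 + (5 + 2*(-6))) = 38822/((-80*36)) - 23048*207/(171 + (5 - 12)) = 38822/(-2880) - 23048*207/(171 - 7) = 38822*(-1/2880) - 23048/((1/207)*164) = -19411/1440 - 23048/164/207 = -19411/1440 - 23048*207/164 = -19411/1440 - 1192734/41 = -1718332811/59040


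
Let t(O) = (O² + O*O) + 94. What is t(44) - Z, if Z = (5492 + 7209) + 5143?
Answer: -13878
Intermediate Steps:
t(O) = 94 + 2*O² (t(O) = (O² + O²) + 94 = 2*O² + 94 = 94 + 2*O²)
Z = 17844 (Z = 12701 + 5143 = 17844)
t(44) - Z = (94 + 2*44²) - 1*17844 = (94 + 2*1936) - 17844 = (94 + 3872) - 17844 = 3966 - 17844 = -13878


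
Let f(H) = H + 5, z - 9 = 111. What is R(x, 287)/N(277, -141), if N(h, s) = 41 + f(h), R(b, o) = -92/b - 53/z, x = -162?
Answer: 409/1046520 ≈ 0.00039082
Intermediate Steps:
z = 120 (z = 9 + 111 = 120)
f(H) = 5 + H
R(b, o) = -53/120 - 92/b (R(b, o) = -92/b - 53/120 = -53/120 - 92/b)
N(h, s) = 46 + h (N(h, s) = 41 + (5 + h) = 46 + h)
R(x, 287)/N(277, -141) = (-53/120 - 92/(-162))/(46 + 277) = (-53/120 - 92*(-1/162))/323 = (-53/120 + 46/81)*(1/323) = (409/3240)*(1/323) = 409/1046520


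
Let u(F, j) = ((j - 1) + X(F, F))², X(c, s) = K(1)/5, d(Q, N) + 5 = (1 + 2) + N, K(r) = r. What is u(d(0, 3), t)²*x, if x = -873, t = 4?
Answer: -57212928/625 ≈ -91541.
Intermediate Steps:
d(Q, N) = -2 + N (d(Q, N) = -5 + ((1 + 2) + N) = -5 + (3 + N) = -2 + N)
X(c, s) = ⅕ (X(c, s) = 1/5 = 1*(⅕) = ⅕)
u(F, j) = (-⅘ + j)² (u(F, j) = ((j - 1) + ⅕)² = ((-1 + j) + ⅕)² = (-⅘ + j)²)
u(d(0, 3), t)²*x = ((-4 + 5*4)²/25)²*(-873) = ((-4 + 20)²/25)²*(-873) = ((1/25)*16²)²*(-873) = ((1/25)*256)²*(-873) = (256/25)²*(-873) = (65536/625)*(-873) = -57212928/625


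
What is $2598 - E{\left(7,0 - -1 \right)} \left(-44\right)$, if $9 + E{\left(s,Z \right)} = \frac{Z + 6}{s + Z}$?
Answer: $\frac{4481}{2} \approx 2240.5$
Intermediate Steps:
$E{\left(s,Z \right)} = -9 + \frac{6 + Z}{Z + s}$ ($E{\left(s,Z \right)} = -9 + \frac{Z + 6}{s + Z} = -9 + \frac{6 + Z}{Z + s}$)
$2598 - E{\left(7,0 - -1 \right)} \left(-44\right) = 2598 - \frac{6 - 63 - 8 \left(0 - -1\right)}{\left(0 - -1\right) + 7} \left(-44\right) = 2598 - \frac{6 - 63 - 8 \left(0 + 1\right)}{\left(0 + 1\right) + 7} \left(-44\right) = 2598 - \frac{6 - 63 - 8}{1 + 7} \left(-44\right) = 2598 - \frac{6 - 63 - 8}{8} \left(-44\right) = 2598 - \frac{1}{8} \left(-65\right) \left(-44\right) = 2598 - \left(- \frac{65}{8}\right) \left(-44\right) = 2598 - \frac{715}{2} = \frac{4481}{2}$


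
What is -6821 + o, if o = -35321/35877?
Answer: -244752338/35877 ≈ -6822.0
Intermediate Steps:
o = -35321/35877 (o = -35321*1/35877 = -35321/35877 ≈ -0.98450)
-6821 + o = -6821 - 35321/35877 = -244752338/35877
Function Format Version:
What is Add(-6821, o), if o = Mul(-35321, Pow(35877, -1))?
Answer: Rational(-244752338, 35877) ≈ -6822.0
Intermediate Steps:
o = Rational(-35321, 35877) (o = Mul(-35321, Rational(1, 35877)) = Rational(-35321, 35877) ≈ -0.98450)
Add(-6821, o) = Add(-6821, Rational(-35321, 35877)) = Rational(-244752338, 35877)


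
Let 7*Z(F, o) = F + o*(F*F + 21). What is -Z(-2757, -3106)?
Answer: 23608926177/7 ≈ 3.3727e+9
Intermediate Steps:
Z(F, o) = F/7 + o*(21 + F²)/7 (Z(F, o) = (F + o*(F*F + 21))/7 = (F + o*(F² + 21))/7 = (F + o*(21 + F²))/7 = F/7 + o*(21 + F²)/7)
-Z(-2757, -3106) = -(3*(-3106) + (⅐)*(-2757) + (⅐)*(-3106)*(-2757)²) = -(-9318 - 2757/7 + (⅐)*(-3106)*7601049) = -(-9318 - 2757/7 - 23608858194/7) = -1*(-23608926177/7) = 23608926177/7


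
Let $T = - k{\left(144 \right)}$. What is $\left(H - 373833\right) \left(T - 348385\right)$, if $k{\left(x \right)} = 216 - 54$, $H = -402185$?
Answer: $270478745846$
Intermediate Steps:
$k{\left(x \right)} = 162$
$T = -162$ ($T = \left(-1\right) 162 = -162$)
$\left(H - 373833\right) \left(T - 348385\right) = \left(-402185 - 373833\right) \left(-162 - 348385\right) = \left(-776018\right) \left(-348547\right) = 270478745846$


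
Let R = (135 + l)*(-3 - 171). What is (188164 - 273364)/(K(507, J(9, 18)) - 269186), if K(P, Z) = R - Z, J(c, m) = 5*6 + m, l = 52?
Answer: 21300/75443 ≈ 0.28233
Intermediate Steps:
J(c, m) = 30 + m
R = -32538 (R = (135 + 52)*(-3 - 171) = 187*(-174) = -32538)
K(P, Z) = -32538 - Z
(188164 - 273364)/(K(507, J(9, 18)) - 269186) = (188164 - 273364)/((-32538 - (30 + 18)) - 269186) = -85200/((-32538 - 1*48) - 269186) = -85200/((-32538 - 48) - 269186) = -85200/(-32586 - 269186) = -85200/(-301772) = -85200*(-1/301772) = 21300/75443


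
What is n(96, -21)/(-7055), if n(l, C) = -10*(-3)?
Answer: -6/1411 ≈ -0.0042523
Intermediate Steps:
n(l, C) = 30
n(96, -21)/(-7055) = 30/(-7055) = 30*(-1/7055) = -6/1411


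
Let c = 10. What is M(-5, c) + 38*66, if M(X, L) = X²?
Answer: 2533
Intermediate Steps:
M(-5, c) + 38*66 = (-5)² + 38*66 = 25 + 2508 = 2533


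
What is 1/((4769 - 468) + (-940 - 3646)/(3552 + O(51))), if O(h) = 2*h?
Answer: 1827/7855634 ≈ 0.00023257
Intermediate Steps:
1/((4769 - 468) + (-940 - 3646)/(3552 + O(51))) = 1/((4769 - 468) + (-940 - 3646)/(3552 + 2*51)) = 1/(4301 - 4586/(3552 + 102)) = 1/(4301 - 4586/3654) = 1/(4301 - 4586*1/3654) = 1/(4301 - 2293/1827) = 1/(7855634/1827) = 1827/7855634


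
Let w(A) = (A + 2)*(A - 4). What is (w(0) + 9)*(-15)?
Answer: -15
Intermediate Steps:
w(A) = (-4 + A)*(2 + A) (w(A) = (2 + A)*(-4 + A) = (-4 + A)*(2 + A))
(w(0) + 9)*(-15) = ((-8 + 0² - 2*0) + 9)*(-15) = ((-8 + 0 + 0) + 9)*(-15) = (-8 + 9)*(-15) = 1*(-15) = -15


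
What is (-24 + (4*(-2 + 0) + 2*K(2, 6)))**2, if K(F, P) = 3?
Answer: 676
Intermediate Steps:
(-24 + (4*(-2 + 0) + 2*K(2, 6)))**2 = (-24 + (4*(-2 + 0) + 2*3))**2 = (-24 + (4*(-2) + 6))**2 = (-24 + (-8 + 6))**2 = (-24 - 2)**2 = (-26)**2 = 676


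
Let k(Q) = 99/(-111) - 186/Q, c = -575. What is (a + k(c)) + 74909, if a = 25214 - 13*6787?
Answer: 252990207/21275 ≈ 11891.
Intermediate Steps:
a = -63017 (a = 25214 - 1*88231 = 25214 - 88231 = -63017)
k(Q) = -33/37 - 186/Q (k(Q) = 99*(-1/111) - 186/Q = -33/37 - 186/Q)
(a + k(c)) + 74909 = (-63017 + (-33/37 - 186/(-575))) + 74909 = (-63017 + (-33/37 - 186*(-1/575))) + 74909 = (-63017 + (-33/37 + 186/575)) + 74909 = (-63017 - 12093/21275) + 74909 = -1340698768/21275 + 74909 = 252990207/21275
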